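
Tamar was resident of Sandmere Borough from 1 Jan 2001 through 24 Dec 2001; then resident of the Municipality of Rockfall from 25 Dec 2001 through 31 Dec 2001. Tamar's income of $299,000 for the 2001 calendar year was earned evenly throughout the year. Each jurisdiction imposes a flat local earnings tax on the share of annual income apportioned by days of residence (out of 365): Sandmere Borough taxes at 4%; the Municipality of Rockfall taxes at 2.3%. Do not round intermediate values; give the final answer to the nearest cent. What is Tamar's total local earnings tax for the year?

$11,862.52

Sandmere Borough, 1 Jan – 24 Dec 2001: 358 days → $299,000 × 4% × 358/365 = $11,730.6301
The Municipality of Rockfall, 25 Dec – 31 Dec 2001: 7 days → $299,000 × 2.3% × 7/365 = $131.8877
Total = $11,862.5178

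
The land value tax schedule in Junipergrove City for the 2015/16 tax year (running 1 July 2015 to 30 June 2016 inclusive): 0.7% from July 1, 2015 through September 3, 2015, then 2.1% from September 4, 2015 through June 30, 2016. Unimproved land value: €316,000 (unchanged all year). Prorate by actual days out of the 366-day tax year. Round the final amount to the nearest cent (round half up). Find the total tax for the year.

July 1 – September 3, 2015: 65 days at 0.7% → €316,000 × 0.7% × 65/366 = €392.8415
September 4, 2015 – June 30, 2016: 301 days at 2.1% → €316,000 × 2.1% × 301/366 = €5,457.4754
Total = €5,850.3169

€5,850.32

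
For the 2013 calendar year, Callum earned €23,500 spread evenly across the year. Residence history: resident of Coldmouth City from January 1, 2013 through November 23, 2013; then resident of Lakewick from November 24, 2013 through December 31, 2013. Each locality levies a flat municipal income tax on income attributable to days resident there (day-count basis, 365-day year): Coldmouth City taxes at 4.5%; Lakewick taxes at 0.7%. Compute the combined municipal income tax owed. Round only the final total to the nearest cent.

€964.53

Coldmouth City, January 1 – November 23, 2013: 327 days → €23,500 × 4.5% × 327/365 = €947.4041
Lakewick, November 24 – December 31, 2013: 38 days → €23,500 × 0.7% × 38/365 = €17.1260
Total = €964.5301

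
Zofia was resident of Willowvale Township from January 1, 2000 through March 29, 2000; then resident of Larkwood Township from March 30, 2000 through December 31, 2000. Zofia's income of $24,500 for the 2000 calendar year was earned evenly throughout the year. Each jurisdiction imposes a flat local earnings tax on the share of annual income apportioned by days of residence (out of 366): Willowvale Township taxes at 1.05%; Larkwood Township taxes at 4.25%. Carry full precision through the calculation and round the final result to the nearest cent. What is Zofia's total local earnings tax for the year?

$850.61

Willowvale Township, January 1 – March 29, 2000: 89 days → $24,500 × 1.05% × 89/366 = $62.5553
Larkwood Township, March 30 – December 31, 2000: 277 days → $24,500 × 4.25% × 277/366 = $788.0499
Total = $850.6052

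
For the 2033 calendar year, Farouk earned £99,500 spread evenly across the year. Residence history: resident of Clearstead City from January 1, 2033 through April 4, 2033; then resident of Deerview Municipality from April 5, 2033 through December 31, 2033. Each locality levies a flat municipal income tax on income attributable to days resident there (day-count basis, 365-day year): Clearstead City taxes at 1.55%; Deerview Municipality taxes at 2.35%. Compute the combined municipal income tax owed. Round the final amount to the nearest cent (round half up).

£2,133.25

Clearstead City, January 1 – April 4, 2033: 94 days → £99,500 × 1.55% × 94/365 = £397.1822
Deerview Municipality, April 5 – December 31, 2033: 271 days → £99,500 × 2.35% × 271/365 = £1,736.0705
Total = £2,133.2527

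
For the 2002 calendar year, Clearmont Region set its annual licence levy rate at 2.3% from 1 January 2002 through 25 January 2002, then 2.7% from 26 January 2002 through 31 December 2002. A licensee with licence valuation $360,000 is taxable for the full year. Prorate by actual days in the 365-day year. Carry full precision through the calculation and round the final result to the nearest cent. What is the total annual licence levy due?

$9,621.37

1 January – 25 January 2002: 25 days at 2.3% → $360,000 × 2.3% × 25/365 = $567.1233
26 January – 31 December 2002: 340 days at 2.7% → $360,000 × 2.7% × 340/365 = $9,054.2466
Total = $9,621.3699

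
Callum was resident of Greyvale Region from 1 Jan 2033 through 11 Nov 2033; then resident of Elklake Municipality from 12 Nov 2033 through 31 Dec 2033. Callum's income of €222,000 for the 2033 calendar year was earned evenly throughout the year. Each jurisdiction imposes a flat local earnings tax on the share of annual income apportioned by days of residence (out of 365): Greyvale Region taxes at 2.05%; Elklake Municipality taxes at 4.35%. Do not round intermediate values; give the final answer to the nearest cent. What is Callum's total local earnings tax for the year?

€5,250.45

Greyvale Region, 1 Jan – 11 Nov 2033: 315 days → €222,000 × 2.05% × 315/365 = €3,927.5753
Elklake Municipality, 12 Nov – 31 Dec 2033: 50 days → €222,000 × 4.35% × 50/365 = €1,322.8767
Total = €5,250.4521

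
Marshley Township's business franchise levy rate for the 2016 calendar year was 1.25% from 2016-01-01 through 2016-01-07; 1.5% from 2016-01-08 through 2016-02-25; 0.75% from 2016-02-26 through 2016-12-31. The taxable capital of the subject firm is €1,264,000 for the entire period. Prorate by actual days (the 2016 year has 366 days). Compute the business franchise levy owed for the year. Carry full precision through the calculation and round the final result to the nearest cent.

€10,870.05

2016-01-01 to 2016-01-07: 7 days at 1.25% → €1,264,000 × 1.25% × 7/366 = €302.1858
2016-01-08 to 2016-02-25: 49 days at 1.5% → €1,264,000 × 1.5% × 49/366 = €2,538.3607
2016-02-26 to 2016-12-31: 310 days at 0.75% → €1,264,000 × 0.75% × 310/366 = €8,029.5082
Total = €10,870.0546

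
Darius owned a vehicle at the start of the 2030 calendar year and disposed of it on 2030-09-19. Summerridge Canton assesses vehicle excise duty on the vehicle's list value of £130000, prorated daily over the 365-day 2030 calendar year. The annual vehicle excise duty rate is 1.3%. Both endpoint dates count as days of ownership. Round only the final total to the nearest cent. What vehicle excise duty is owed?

Days held (2030-01-01 to 2030-09-19): 262 out of 365
Tax = £130000 × 1.3% × 262/365 = £1213.0959

£1213.10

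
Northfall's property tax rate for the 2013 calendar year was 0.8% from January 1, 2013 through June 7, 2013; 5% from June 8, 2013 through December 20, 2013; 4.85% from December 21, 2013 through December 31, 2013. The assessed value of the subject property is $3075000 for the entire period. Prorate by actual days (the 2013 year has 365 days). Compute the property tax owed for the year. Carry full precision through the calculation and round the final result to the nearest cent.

$97704.97

January 1 – June 7, 2013: 158 days at 0.8% → $3075000 × 0.8% × 158/365 = $10648.7671
June 8 – December 20, 2013: 196 days at 5% → $3075000 × 5% × 196/365 = $82561.6438
December 21 – December 31, 2013: 11 days at 4.85% → $3075000 × 4.85% × 11/365 = $4494.5548
Total = $97704.9658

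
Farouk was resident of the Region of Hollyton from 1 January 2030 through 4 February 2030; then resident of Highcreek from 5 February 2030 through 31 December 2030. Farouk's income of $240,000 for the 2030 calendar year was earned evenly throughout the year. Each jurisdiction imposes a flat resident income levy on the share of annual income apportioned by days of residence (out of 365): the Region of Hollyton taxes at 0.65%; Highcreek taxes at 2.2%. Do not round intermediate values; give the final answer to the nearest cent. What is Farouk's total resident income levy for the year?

The Region of Hollyton, 1 January – 4 February 2030: 35 days → $240,000 × 0.65% × 35/365 = $149.5890
Highcreek, 5 February – 31 December 2030: 330 days → $240,000 × 2.2% × 330/365 = $4,773.6986
Total = $4,923.2877

$4,923.29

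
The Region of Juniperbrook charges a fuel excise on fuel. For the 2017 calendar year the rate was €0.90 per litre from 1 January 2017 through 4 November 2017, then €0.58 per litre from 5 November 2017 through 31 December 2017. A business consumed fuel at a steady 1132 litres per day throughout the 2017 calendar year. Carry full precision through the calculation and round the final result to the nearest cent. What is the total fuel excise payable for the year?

1 January – 4 November 2017: 308 days × 1132 litres/day = 348,656 litres at €0.90/litre → €313790.40
5 November – 31 December 2017: 57 days × 1132 litres/day = 64,524 litres at €0.58/litre → €37423.92

€351214.32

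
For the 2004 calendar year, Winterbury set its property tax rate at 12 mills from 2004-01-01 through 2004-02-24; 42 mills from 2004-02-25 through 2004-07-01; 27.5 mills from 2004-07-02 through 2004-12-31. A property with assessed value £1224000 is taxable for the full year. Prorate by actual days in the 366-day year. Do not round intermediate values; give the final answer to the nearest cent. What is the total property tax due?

2004-01-01 to 2004-02-24: 55 days at 12 mills → £1224000 × 1.2% × 55/366 = £2207.2131
2004-02-25 to 2004-07-01: 128 days at 42 mills → £1224000 × 4.2% × 128/366 = £17978.7541
2004-07-02 to 2004-12-31: 183 days at 27.5 mills → £1224000 × 2.75% × 183/366 = £16830.0000
Total = £37015.9672

£37015.97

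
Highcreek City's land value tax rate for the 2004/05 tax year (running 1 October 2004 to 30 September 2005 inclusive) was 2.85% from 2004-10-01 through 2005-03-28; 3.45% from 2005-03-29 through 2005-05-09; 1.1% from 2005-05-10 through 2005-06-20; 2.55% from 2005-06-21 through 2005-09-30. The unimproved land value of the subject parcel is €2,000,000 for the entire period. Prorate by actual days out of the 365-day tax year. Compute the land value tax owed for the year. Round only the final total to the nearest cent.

2004-10-01 to 2005-03-28: 179 days at 2.85% → €2,000,000 × 2.85% × 179/365 = €27,953.4247
2005-03-29 to 2005-05-09: 42 days at 3.45% → €2,000,000 × 3.45% × 42/365 = €7,939.7260
2005-05-10 to 2005-06-20: 42 days at 1.1% → €2,000,000 × 1.1% × 42/365 = €2,531.5068
2005-06-21 to 2005-09-30: 102 days at 2.55% → €2,000,000 × 2.55% × 102/365 = €14,252.0548
Total = €52,676.7123

€52,676.71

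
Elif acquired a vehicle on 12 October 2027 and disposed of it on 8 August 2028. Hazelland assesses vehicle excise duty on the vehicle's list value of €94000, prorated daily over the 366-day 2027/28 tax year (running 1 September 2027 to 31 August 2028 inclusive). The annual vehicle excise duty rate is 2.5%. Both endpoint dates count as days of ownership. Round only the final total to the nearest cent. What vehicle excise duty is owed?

Days held (12 October 2027 – 8 August 2028): 302 out of 366
Tax = €94000 × 2.5% × 302/366 = €1939.0710

€1939.07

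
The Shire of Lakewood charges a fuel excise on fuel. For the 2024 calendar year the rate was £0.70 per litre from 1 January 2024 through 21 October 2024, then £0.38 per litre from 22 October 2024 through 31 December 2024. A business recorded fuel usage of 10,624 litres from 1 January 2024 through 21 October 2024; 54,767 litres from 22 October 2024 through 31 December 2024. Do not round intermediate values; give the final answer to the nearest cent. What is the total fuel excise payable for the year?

£28,248.26

1 January – 21 October 2024: 10,624 litres at £0.70/litre → £7,436.80
22 October – 31 December 2024: 54,767 litres at £0.38/litre → £20,811.46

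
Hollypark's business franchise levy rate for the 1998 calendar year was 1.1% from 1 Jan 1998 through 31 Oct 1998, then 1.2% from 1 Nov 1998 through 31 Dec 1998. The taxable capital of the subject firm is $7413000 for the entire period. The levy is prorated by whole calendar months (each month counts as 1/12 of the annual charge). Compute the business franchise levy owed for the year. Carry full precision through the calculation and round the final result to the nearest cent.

$82778.50

1 Jan – 31 Oct 1998: 10 months at 1.1% → $7413000 × 1.1% × 10/12 = $67952.5000
1 Nov – 31 Dec 1998: 2 months at 1.2% → $7413000 × 1.2% × 2/12 = $14826.0000
Total = $82778.5000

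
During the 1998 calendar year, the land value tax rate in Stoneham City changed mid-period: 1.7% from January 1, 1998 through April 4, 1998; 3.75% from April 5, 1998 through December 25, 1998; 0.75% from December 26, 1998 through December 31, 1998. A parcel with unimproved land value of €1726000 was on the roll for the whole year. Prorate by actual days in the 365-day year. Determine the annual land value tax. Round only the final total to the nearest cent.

€54761.49

January 1 – April 4, 1998: 94 days at 1.7% → €1726000 × 1.7% × 94/365 = €7556.5699
April 5 – December 25, 1998: 265 days at 3.75% → €1726000 × 3.75% × 265/365 = €46992.1233
December 26 – December 31, 1998: 6 days at 0.75% → €1726000 × 0.75% × 6/365 = €212.7945
Total = €54761.4877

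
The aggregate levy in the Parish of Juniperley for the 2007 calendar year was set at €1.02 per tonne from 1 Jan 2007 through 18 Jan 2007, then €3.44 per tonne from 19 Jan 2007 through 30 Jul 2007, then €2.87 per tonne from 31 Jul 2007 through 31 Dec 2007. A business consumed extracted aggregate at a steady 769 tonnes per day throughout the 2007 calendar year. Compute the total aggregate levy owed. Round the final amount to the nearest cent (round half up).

€864555.94

1 Jan – 18 Jan 2007: 18 days × 769 tonnes/day = 13,842 tonnes at €1.02/tonne → €14118.84
19 Jan – 30 Jul 2007: 193 days × 769 tonnes/day = 148,417 tonnes at €3.44/tonne → €510554.48
31 Jul – 31 Dec 2007: 154 days × 769 tonnes/day = 118,426 tonnes at €2.87/tonne → €339882.62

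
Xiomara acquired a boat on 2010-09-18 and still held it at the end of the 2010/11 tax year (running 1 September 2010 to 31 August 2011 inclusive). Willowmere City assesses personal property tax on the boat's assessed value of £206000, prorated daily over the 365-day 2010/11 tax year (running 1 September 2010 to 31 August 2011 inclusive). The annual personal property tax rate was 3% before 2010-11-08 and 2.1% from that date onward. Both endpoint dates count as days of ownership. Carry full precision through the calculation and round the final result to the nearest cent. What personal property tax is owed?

2010-09-18 to 2010-11-07: 51 days at 3% → £206000 × 3% × 51/365 = £863.5068
2010-11-08 to 2011-08-31: 297 days at 2.1% → £206000 × 2.1% × 297/365 = £3520.0603
Total = £4383.5671

£4383.57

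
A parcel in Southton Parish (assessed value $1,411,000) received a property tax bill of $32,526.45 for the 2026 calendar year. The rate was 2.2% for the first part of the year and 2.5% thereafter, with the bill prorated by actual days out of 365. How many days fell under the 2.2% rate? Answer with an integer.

237 days

Let d = days at the first rate; then 365 − d days at the second rate.
$1,411,000 × [2.2%·d + 2.5%·(365−d)] / 365 = $32,526.45
Solving gives d = 237, so the new rate took effect on 26 Aug 2026.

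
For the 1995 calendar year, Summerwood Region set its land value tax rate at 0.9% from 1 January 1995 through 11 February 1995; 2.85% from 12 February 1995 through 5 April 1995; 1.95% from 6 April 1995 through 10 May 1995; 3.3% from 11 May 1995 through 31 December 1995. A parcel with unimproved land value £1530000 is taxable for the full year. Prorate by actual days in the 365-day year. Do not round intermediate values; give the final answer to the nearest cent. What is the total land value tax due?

1 January – 11 February 1995: 42 days at 0.9% → £1530000 × 0.9% × 42/365 = £1584.4932
12 February – 5 April 1995: 53 days at 2.85% → £1530000 × 2.85% × 53/365 = £6331.6849
6 April – 10 May 1995: 35 days at 1.95% → £1530000 × 1.95% × 35/365 = £2860.8904
11 May – 31 December 1995: 235 days at 3.3% → £1530000 × 3.3% × 235/365 = £32507.2603
Total = £43284.3288

£43284.33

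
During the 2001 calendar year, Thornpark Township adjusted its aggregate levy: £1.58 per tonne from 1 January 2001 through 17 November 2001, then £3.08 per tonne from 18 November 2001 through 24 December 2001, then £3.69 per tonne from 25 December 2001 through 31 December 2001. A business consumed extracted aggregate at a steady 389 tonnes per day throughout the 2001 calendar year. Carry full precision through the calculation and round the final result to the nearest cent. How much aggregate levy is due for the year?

£251671.33

1 January – 17 November 2001: 321 days × 389 tonnes/day = 124,869 tonnes at £1.58/tonne → £197293.02
18 November – 24 December 2001: 37 days × 389 tonnes/day = 14,393 tonnes at £3.08/tonne → £44330.44
25 December – 31 December 2001: 7 days × 389 tonnes/day = 2,723 tonnes at £3.69/tonne → £10047.87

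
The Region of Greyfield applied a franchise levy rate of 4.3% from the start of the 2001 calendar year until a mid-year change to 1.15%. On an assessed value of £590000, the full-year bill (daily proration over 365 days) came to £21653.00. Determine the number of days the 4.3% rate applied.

Let d = days at the first rate; then 365 − d days at the second rate.
£590000 × [4.3%·d + 1.15%·(365−d)] / 365 = £21653.00
Solving gives d = 292, so the new rate took effect on 20 Oct 2001.

292 days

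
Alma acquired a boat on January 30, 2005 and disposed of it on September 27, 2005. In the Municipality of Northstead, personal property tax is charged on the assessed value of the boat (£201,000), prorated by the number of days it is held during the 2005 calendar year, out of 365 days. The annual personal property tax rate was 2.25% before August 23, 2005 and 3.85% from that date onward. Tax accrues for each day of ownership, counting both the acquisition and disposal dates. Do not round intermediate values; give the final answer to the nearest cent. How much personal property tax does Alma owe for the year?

£3,303.28

January 30 – August 22, 2005: 205 days at 2.25% → £201,000 × 2.25% × 205/365 = £2,540.0342
August 23 – September 27, 2005: 36 days at 3.85% → £201,000 × 3.85% × 36/365 = £763.2493
Total = £3,303.2836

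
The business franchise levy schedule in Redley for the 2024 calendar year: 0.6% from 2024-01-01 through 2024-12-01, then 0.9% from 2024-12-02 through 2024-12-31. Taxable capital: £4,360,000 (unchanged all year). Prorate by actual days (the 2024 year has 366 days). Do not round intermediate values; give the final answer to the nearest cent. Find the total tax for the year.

2024-01-01 to 2024-12-01: 336 days at 0.6% → £4,360,000 × 0.6% × 336/366 = £24,015.7377
2024-12-02 to 2024-12-31: 30 days at 0.9% → £4,360,000 × 0.9% × 30/366 = £3,216.3934
Total = £27,232.1311

£27,232.13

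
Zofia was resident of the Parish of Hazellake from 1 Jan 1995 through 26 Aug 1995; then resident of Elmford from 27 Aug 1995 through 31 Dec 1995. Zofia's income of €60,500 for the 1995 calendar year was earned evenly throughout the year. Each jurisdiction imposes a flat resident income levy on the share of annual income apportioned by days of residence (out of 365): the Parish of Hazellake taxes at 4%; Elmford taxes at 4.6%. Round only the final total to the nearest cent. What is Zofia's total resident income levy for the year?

€2,546.30

The Parish of Hazellake, 1 Jan – 26 Aug 1995: 238 days → €60,500 × 4% × 238/365 = €1,577.9726
Elmford, 27 Aug – 31 Dec 1995: 127 days → €60,500 × 4.6% × 127/365 = €968.3315
Total = €2,546.3041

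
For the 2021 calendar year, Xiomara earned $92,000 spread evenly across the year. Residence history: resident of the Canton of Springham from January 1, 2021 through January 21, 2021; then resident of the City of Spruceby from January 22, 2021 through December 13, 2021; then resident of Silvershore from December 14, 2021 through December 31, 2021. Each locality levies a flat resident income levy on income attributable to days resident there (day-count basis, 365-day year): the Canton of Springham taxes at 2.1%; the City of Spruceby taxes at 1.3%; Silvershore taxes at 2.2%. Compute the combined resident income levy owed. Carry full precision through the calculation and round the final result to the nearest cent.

The Canton of Springham, January 1 – January 21, 2021: 21 days → $92,000 × 2.1% × 21/365 = $111.1562
The City of Spruceby, January 22 – December 13, 2021: 326 days → $92,000 × 1.3% × 326/365 = $1,068.2082
Silvershore, December 14 – December 31, 2021: 18 days → $92,000 × 2.2% × 18/365 = $99.8137
Total = $1,279.1781

$1,279.18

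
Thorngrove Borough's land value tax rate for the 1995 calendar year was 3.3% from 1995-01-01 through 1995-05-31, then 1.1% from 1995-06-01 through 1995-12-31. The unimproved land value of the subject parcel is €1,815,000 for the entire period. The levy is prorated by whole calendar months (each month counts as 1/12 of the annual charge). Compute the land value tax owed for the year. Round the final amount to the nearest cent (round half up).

€36,602.50

1995-01-01 to 1995-05-31: 5 months at 3.3% → €1,815,000 × 3.3% × 5/12 = €24,956.2500
1995-06-01 to 1995-12-31: 7 months at 1.1% → €1,815,000 × 1.1% × 7/12 = €11,646.2500
Total = €36,602.5000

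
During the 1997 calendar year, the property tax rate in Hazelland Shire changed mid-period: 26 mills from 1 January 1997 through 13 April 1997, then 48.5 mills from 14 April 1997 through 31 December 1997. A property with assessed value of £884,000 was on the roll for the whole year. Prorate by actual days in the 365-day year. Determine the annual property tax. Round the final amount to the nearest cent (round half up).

1 January – 13 April 1997: 103 days at 26 mills → £884,000 × 2.6% × 103/365 = £6,485.8959
14 April – 31 December 1997: 262 days at 48.5 mills → £884,000 × 4.85% × 262/365 = £30,775.3096
Total = £37,261.2055

£37,261.21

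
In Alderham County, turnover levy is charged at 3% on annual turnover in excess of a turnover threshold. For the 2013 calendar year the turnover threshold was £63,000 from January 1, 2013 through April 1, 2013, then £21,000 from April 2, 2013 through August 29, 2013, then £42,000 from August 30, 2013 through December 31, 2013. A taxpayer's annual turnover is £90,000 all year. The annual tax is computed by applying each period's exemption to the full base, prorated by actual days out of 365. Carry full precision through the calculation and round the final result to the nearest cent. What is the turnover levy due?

January 1 – April 1, 2013: 91 days, exemption £63,000 → (£90,000 − £63,000) × 3% × 91/365 = £201.9452
April 2 – August 29, 2013: 150 days, exemption £21,000 → (£90,000 − £21,000) × 3% × 150/365 = £850.6849
August 30 – December 31, 2013: 124 days, exemption £42,000 → (£90,000 − £42,000) × 3% × 124/365 = £489.2055
Total = £1,541.8356

£1,541.84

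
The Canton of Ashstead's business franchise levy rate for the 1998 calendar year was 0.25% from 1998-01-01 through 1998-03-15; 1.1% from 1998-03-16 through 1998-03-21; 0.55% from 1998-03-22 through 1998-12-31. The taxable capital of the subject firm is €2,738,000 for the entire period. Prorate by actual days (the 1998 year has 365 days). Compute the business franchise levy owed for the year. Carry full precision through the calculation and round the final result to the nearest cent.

€13,641.24

1998-01-01 to 1998-03-15: 74 days at 0.25% → €2,738,000 × 0.25% × 74/365 = €1,387.7534
1998-03-16 to 1998-03-21: 6 days at 1.1% → €2,738,000 × 1.1% × 6/365 = €495.0904
1998-03-22 to 1998-12-31: 285 days at 0.55% → €2,738,000 × 0.55% × 285/365 = €11,758.3973
Total = €13,641.2411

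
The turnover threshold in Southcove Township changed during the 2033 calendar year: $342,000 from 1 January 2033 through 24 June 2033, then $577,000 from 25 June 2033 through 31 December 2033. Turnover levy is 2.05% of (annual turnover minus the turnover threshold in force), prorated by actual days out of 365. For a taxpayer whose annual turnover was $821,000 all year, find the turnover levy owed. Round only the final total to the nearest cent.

1 January – 24 June 2033: 175 days, exemption $342,000 → ($821,000 − $342,000) × 2.05% × 175/365 = $4,707.9795
25 June – 31 December 2033: 190 days, exemption $577,000 → ($821,000 − $577,000) × 2.05% × 190/365 = $2,603.7808
Total = $7,311.7603

$7,311.76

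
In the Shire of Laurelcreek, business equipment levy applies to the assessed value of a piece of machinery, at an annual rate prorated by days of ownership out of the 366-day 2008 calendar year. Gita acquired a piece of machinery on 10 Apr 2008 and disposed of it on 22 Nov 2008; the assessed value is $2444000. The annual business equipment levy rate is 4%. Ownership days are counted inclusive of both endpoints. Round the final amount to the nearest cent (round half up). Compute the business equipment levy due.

$60632.57

Days held (10 Apr – 22 Nov 2008): 227 out of 366
Tax = $2444000 × 4% × 227/366 = $60632.5683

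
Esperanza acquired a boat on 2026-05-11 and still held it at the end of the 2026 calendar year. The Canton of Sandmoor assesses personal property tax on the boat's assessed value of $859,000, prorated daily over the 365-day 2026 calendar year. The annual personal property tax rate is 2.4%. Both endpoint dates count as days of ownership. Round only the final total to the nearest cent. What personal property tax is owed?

$13,273.32

Days held (2026-05-11 to 2026-12-31): 235 out of 365
Tax = $859,000 × 2.4% × 235/365 = $13,273.3151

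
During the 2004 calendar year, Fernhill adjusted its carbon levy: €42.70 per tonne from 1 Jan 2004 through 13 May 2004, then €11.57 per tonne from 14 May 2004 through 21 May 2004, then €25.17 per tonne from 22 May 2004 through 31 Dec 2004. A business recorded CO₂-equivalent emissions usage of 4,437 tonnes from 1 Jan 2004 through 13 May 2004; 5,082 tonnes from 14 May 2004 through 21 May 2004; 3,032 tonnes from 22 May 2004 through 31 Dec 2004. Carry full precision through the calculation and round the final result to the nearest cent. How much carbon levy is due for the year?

€324,574.08

1 Jan – 13 May 2004: 4,437 tonnes at €42.70/tonne → €189,459.90
14 May – 21 May 2004: 5,082 tonnes at €11.57/tonne → €58,798.74
22 May – 31 Dec 2004: 3,032 tonnes at €25.17/tonne → €76,315.44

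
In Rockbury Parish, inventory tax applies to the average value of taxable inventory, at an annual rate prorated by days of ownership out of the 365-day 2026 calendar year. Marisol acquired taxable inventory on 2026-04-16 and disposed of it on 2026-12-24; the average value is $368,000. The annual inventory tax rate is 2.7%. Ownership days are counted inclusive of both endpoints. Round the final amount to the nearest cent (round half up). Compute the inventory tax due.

Days held (2026-04-16 to 2026-12-24): 253 out of 365
Tax = $368,000 × 2.7% × 253/365 = $6,887.1452

$6,887.15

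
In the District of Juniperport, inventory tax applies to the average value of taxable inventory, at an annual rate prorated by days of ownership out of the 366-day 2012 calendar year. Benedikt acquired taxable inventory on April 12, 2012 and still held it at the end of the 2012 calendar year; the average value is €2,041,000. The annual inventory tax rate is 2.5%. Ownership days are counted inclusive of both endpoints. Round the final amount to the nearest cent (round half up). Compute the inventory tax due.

€36,804.92

Days held (April 12 – December 31, 2012): 264 out of 366
Tax = €2,041,000 × 2.5% × 264/366 = €36,804.9180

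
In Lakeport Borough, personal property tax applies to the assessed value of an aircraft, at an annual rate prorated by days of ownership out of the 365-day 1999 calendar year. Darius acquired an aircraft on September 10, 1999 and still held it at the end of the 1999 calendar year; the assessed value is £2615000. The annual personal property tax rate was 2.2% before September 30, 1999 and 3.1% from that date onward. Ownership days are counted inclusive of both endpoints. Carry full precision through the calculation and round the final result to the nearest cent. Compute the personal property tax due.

£23807.25

September 10 – September 29, 1999: 20 days at 2.2% → £2615000 × 2.2% × 20/365 = £3152.3288
September 30 – December 31, 1999: 93 days at 3.1% → £2615000 × 3.1% × 93/365 = £20654.9178
Total = £23807.2466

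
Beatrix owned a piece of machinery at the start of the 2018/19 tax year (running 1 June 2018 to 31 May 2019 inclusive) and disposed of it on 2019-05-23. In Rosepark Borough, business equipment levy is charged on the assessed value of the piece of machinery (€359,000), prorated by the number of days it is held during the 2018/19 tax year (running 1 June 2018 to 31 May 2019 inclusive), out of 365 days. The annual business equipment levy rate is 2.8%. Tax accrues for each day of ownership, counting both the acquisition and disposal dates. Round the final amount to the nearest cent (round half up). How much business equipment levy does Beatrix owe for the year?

€9,831.68

Days held (2018-06-01 to 2019-05-23): 357 out of 365
Tax = €359,000 × 2.8% × 357/365 = €9,831.6822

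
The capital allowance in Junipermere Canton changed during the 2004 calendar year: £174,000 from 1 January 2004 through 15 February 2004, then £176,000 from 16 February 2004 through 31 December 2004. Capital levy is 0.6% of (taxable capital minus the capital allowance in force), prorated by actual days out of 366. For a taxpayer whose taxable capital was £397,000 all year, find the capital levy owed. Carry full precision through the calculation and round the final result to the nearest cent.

£1,327.51

1 January – 15 February 2004: 46 days, exemption £174,000 → (£397,000 − £174,000) × 0.6% × 46/366 = £168.1639
16 February – 31 December 2004: 320 days, exemption £176,000 → (£397,000 − £176,000) × 0.6% × 320/366 = £1,159.3443
Total = £1,327.5082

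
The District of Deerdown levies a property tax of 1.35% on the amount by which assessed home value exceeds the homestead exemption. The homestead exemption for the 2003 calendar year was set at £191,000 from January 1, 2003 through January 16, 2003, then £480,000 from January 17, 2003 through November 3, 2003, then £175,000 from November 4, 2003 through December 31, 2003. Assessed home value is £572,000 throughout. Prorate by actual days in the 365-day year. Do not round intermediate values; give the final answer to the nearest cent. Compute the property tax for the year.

£2,067.31

January 1 – January 16, 2003: 16 days, exemption £191,000 → (£572,000 − £191,000) × 1.35% × 16/365 = £225.4685
January 17 – November 3, 2003: 291 days, exemption £480,000 → (£572,000 − £480,000) × 1.35% × 291/365 = £990.1973
November 4 – December 31, 2003: 58 days, exemption £175,000 → (£572,000 − £175,000) × 1.35% × 58/365 = £851.6466
Total = £2,067.3123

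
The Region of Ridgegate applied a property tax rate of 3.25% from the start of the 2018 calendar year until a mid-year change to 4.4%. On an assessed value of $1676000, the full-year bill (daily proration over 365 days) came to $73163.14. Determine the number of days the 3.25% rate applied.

11 days

Let d = days at the first rate; then 365 − d days at the second rate.
$1676000 × [3.25%·d + 4.4%·(365−d)] / 365 = $73163.14
Solving gives d = 11, so the new rate took effect on 12 Jan 2018.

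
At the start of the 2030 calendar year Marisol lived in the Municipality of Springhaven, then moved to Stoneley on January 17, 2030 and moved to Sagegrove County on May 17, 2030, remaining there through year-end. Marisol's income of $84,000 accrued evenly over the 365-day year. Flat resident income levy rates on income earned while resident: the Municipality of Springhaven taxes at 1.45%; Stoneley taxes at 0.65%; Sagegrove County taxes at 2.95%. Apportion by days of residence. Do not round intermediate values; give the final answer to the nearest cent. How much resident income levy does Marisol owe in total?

$1,787.59

The Municipality of Springhaven, January 1 – January 16, 2030: 16 days → $84,000 × 1.45% × 16/365 = $53.3918
Stoneley, January 17 – May 16, 2030: 120 days → $84,000 × 0.65% × 120/365 = $179.5068
Sagegrove County, May 17 – December 31, 2030: 229 days → $84,000 × 2.95% × 229/365 = $1,554.6904
Total = $1,787.5890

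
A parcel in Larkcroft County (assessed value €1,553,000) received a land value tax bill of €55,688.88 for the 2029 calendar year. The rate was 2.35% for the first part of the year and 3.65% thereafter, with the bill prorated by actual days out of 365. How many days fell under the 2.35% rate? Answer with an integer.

Let d = days at the first rate; then 365 − d days at the second rate.
€1,553,000 × [2.35%·d + 3.65%·(365−d)] / 365 = €55,688.88
Solving gives d = 18, so the new rate took effect on 19 Jan 2029.

18 days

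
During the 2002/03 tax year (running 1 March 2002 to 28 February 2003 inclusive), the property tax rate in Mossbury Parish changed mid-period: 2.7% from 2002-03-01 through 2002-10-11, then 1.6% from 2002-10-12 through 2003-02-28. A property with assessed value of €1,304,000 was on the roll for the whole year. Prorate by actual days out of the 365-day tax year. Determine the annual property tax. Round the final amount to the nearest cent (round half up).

2002-03-01 to 2002-10-11: 225 days at 2.7% → €1,304,000 × 2.7% × 225/365 = €21,703.5616
2002-10-12 to 2003-02-28: 140 days at 1.6% → €1,304,000 × 1.6% × 140/365 = €8,002.6301
Total = €29,706.1918

€29,706.19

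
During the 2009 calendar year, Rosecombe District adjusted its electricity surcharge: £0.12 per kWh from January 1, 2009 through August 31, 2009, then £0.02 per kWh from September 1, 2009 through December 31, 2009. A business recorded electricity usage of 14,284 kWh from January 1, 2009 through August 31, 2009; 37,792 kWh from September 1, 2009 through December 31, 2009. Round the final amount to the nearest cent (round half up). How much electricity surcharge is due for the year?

January 1 – August 31, 2009: 14,284 kWh at £0.12/kWh → £1,714.08
September 1 – December 31, 2009: 37,792 kWh at £0.02/kWh → £755.84

£2,469.92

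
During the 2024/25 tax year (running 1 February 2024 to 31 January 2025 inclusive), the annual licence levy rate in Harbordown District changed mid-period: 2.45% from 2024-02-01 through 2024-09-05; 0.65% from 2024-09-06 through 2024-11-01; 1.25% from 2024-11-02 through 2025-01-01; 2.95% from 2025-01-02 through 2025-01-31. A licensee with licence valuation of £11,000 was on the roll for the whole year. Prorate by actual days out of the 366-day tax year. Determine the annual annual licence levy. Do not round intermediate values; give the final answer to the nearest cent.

2024-02-01 to 2024-09-05: 218 days at 2.45% → £11,000 × 2.45% × 218/366 = £160.5219
2024-09-06 to 2024-11-01: 57 days at 0.65% → £11,000 × 0.65% × 57/366 = £11.1352
2024-11-02 to 2025-01-01: 61 days at 1.25% → £11,000 × 1.25% × 61/366 = £22.9167
2025-01-02 to 2025-01-31: 30 days at 2.95% → £11,000 × 2.95% × 30/366 = £26.5984
Total = £221.1721

£221.17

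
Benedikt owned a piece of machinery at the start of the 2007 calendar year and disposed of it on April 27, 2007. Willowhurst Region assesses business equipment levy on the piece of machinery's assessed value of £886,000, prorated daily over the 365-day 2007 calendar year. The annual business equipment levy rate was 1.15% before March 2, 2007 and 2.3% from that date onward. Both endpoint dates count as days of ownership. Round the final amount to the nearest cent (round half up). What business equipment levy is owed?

January 1 – March 1, 2007: 60 days at 1.15% → £886,000 × 1.15% × 60/365 = £1,674.9041
March 2 – April 27, 2007: 57 days at 2.3% → £886,000 × 2.3% × 57/365 = £3,182.3178
Total = £4,857.2219

£4,857.22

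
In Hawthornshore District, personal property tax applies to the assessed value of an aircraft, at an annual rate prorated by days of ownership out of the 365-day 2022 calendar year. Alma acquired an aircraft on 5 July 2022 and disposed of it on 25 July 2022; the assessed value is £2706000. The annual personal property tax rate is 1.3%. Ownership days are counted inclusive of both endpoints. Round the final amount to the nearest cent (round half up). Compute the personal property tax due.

Days held (5 July – 25 July 2022): 21 out of 365
Tax = £2706000 × 1.3% × 21/365 = £2023.9397

£2023.94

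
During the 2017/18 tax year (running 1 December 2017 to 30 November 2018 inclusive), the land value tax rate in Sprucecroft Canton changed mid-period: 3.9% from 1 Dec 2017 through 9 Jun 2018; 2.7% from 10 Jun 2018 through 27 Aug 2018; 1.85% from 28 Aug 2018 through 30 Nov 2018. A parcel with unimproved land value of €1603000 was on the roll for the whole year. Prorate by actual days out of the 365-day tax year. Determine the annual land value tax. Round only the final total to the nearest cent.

1 Dec 2017 – 9 Jun 2018: 191 days at 3.9% → €1603000 × 3.9% × 191/365 = €32714.3753
10 Jun – 27 Aug 2018: 79 days at 2.7% → €1603000 × 2.7% × 79/365 = €9367.6685
28 Aug – 30 Nov 2018: 95 days at 1.85% → €1603000 × 1.85% × 95/365 = €7718.5548
Total = €49800.5986

€49800.60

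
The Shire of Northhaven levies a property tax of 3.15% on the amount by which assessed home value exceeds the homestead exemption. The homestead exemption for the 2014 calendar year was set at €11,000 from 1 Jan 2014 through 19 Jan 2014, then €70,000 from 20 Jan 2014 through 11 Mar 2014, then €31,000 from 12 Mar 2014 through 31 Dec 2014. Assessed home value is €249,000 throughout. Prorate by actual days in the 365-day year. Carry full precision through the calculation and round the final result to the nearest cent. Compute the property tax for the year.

€6,728.14

1 Jan – 19 Jan 2014: 19 days, exemption €11,000 → (€249,000 − €11,000) × 3.15% × 19/365 = €390.2548
20 Jan – 11 Mar 2014: 51 days, exemption €70,000 → (€249,000 − €70,000) × 3.15% × 51/365 = €787.8452
12 Mar – 31 Dec 2014: 295 days, exemption €31,000 → (€249,000 − €31,000) × 3.15% × 295/365 = €5,550.0411
Total = €6,728.1411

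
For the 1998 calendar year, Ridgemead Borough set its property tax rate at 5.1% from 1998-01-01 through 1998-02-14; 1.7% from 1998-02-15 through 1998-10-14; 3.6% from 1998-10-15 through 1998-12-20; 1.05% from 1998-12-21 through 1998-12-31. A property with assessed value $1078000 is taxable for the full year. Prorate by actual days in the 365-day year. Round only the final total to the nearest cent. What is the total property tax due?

1998-01-01 to 1998-02-14: 45 days at 5.1% → $1078000 × 5.1% × 45/365 = $6778.1096
1998-02-15 to 1998-10-14: 242 days at 1.7% → $1078000 × 1.7% × 242/365 = $12150.3890
1998-10-15 to 1998-12-20: 67 days at 3.6% → $1078000 × 3.6% × 67/365 = $7123.6603
1998-12-21 to 1998-12-31: 11 days at 1.05% → $1078000 × 1.05% × 11/365 = $341.1205
Total = $26393.2795

$26393.28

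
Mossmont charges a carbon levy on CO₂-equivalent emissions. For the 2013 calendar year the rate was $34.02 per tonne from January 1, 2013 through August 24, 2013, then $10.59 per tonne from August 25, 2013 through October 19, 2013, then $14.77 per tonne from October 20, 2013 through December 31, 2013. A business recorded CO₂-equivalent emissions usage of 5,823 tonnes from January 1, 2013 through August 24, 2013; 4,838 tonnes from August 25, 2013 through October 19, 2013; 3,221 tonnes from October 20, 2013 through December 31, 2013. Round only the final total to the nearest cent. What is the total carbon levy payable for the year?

January 1 – August 24, 2013: 5,823 tonnes at $34.02/tonne → $198,098.46
August 25 – October 19, 2013: 4,838 tonnes at $10.59/tonne → $51,234.42
October 20 – December 31, 2013: 3,221 tonnes at $14.77/tonne → $47,574.17

$296,907.05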